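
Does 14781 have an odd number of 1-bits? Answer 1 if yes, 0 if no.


0b11100110111101 has 10 ones => parity 0

0


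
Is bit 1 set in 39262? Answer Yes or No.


0b1001100101011110, bit 1 = 1. Yes

Yes


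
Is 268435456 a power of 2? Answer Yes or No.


0b10000000000000000000000000000. Only one bit set => Yes

Yes


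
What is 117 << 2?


0b1110101 << 2 = 0b111010100 = 468

468


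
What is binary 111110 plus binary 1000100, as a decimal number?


111110 + 1000100 = 10000010 = 130

130


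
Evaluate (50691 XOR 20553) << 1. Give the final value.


Step 1: 50691 ^ 20553 = 38474
Step 2: 38474 << 1 = 76948

76948


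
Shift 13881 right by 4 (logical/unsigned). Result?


0b11011000111001 >> 4 = 0b1101100011 = 867

867


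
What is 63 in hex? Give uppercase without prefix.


63 = 3F hex

3F


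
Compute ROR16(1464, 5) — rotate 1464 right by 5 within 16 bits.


Rotate 0b10110111000 right by 5 (16-bit) = 0b1100000000101101 = 49197

49197


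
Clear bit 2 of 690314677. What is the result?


690314677 & ~(1 << 2) = 690314673

690314673


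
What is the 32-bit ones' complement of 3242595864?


3242595864 ^ 4294967295 = 1052371431

1052371431


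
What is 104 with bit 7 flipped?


104 ^ (1 << 7) = 104 ^ 128 = 232

232


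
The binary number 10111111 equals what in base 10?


10111111 in decimal = 191

191


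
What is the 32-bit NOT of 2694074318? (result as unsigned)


~0b10100000100101000100111111001110 = 0b1011111011010111011000000110001 = 1600892977 (32-bit unsigned)

1600892977


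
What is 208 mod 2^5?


208 & 31 = 16

16


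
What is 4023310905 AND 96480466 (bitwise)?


0b11101111110011101101101000111001 & 0b101110000000010110011010010 = 0b101110000000000100000010000 = 96471056

96471056


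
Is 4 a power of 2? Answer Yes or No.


0b100. Only one bit set => Yes

Yes


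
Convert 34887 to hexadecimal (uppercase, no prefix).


34887 = 8847 hex

8847


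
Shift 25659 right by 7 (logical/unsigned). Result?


0b110010000111011 >> 7 = 0b11001000 = 200

200


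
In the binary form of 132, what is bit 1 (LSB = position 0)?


0b10000100, position 1 = 0

0


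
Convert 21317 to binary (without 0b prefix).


21317 = 101001101000101 in binary

101001101000101


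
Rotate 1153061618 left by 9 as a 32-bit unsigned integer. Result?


Rotate 0b1000100101110100101001011110010 left by 9 (32-bit) = 0b1110100101001011110010010001001 = 1957029001

1957029001


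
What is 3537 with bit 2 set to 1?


3537 | (1 << 2) = 3537 | 4 = 3541

3541


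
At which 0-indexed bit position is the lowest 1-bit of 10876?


0b10101001111100. Lowest set bit at position 2

2


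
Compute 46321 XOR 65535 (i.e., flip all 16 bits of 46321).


46321 ^ 65535 = 19214

19214


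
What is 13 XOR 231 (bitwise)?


0b1101 ^ 0b11100111 = 0b11101010 = 234

234


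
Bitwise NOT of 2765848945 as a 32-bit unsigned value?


~0b10100100110110111000000101110001 = 0b1011011001001000111111010001110 = 1529118350 (32-bit unsigned)

1529118350


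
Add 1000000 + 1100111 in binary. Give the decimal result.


1000000 + 1100111 = 10100111 = 167

167


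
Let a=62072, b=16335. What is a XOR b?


62072 ^ 16335 = 52663

52663


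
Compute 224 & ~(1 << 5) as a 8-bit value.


224 & ~(1 << 5) = 192

192


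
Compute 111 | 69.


0b1101111 | 0b1000101 = 0b1101111 = 111

111


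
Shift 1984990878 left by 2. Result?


0b1110110010100001000111010011110 << 2 = 0b111011001010000100011101001111000 = 7939963512

7939963512


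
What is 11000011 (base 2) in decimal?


11000011 in decimal = 195

195


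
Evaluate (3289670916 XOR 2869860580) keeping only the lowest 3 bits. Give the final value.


Step 1: 3289670916 ^ 2869860580 = 1864039904
Step 2: 1864039904 & 7 = 0

0


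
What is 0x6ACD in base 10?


6ACD hex = 27341 decimal

27341


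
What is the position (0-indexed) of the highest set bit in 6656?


0b1101000000000. Highest set bit at position 12

12


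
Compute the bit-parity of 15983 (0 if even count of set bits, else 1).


0b11111001101111 has 11 ones => parity 1

1


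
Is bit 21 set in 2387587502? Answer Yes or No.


0b10001110010011111011000110101110, bit 21 = 0. No

No


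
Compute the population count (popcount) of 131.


0b10000011 has 3 set bits

3


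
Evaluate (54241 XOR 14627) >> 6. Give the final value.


Step 1: 54241 ^ 14627 = 60098
Step 2: 60098 >> 6 = 939

939


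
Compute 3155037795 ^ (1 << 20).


3155037795 ^ (1 << 20) = 3155037795 ^ 1048576 = 3156086371

3156086371


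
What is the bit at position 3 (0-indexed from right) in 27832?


0b110110010111000, position 3 = 1

1


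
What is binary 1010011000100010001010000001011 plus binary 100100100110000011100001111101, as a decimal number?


1010011000100010001010000001011 + 100100100110000011100001111101 = 1110111101010010100110010001000 = 2007583880

2007583880


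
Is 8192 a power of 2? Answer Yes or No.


0b10000000000000. Only one bit set => Yes

Yes


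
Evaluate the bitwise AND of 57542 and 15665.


0b1110000011000110 & 0b11110100110001 = 0b10000000000000 = 8192

8192


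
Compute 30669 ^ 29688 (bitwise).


0b111011111001101 ^ 0b111001111111000 = 0b10000110101 = 1077

1077


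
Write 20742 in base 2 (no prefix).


20742 = 101000100000110 in binary

101000100000110


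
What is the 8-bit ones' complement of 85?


85 ^ 255 = 170

170


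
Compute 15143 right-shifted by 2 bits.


0b11101100100111 >> 2 = 0b111011001001 = 3785

3785


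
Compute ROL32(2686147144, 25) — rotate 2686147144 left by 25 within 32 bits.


Rotate 0b10100000000110110101101001001000 left by 25 (32-bit) = 0b10010001010000000011011010110100 = 2436904628

2436904628


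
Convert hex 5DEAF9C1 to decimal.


5DEAF9C1 hex = 1575680449 decimal

1575680449


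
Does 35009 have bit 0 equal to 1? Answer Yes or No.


0b1000100011000001, bit 0 = 1. Yes

Yes


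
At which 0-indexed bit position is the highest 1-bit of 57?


0b111001. Highest set bit at position 5

5


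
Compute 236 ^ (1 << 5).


236 ^ (1 << 5) = 236 ^ 32 = 204

204


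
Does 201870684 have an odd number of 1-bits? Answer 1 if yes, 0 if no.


0b1100000010000100110101011100 has 11 ones => parity 1

1


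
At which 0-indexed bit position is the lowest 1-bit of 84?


0b1010100. Lowest set bit at position 2

2


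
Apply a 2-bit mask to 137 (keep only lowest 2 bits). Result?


137 & 3 = 1

1


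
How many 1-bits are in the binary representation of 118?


0b1110110 has 5 set bits

5


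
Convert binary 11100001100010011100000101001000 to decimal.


11100001100010011100000101001000 in decimal = 3783901512

3783901512


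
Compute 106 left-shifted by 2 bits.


0b1101010 << 2 = 0b110101000 = 424

424


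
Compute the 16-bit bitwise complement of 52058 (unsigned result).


~0b1100101101011010 = 0b11010010100101 = 13477 (16-bit unsigned)

13477


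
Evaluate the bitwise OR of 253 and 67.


0b11111101 | 0b1000011 = 0b11111111 = 255

255


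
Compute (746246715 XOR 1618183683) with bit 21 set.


Step 1: 746246715 ^ 1618183683 = 1275679800
Step 2: 1275679800 | (1 << 21) = 1275679800 | 2097152 = 1277776952

1277776952


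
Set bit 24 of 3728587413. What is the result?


3728587413 | (1 << 24) = 3728587413 | 16777216 = 3745364629

3745364629


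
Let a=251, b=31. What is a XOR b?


251 ^ 31 = 228

228


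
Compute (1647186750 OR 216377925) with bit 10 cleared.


Step 1: 1647186750 | 216377925 = 1861204863
Step 2: 1861204863 & ~(1 << 10) = 1861204863

1861204863


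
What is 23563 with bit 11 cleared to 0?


23563 & ~(1 << 11) = 21515

21515


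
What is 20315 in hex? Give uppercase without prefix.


20315 = 4F5B hex

4F5B


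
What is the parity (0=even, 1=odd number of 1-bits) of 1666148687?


0b1100011010011110110100101001111 has 18 ones => parity 0

0


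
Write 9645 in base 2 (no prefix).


9645 = 10010110101101 in binary

10010110101101


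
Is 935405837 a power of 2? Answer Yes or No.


0b110111110000010010100100001101. Multiple bits set => No

No


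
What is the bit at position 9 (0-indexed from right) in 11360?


0b10110001100000, position 9 = 0

0


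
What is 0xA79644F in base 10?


A79644F hex = 175727695 decimal

175727695


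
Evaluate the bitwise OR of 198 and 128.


0b11000110 | 0b10000000 = 0b11000110 = 198

198


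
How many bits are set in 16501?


0b100000001110101 has 6 set bits

6


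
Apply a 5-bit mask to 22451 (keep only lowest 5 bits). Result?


22451 & 31 = 19

19


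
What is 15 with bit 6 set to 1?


15 | (1 << 6) = 15 | 64 = 79

79


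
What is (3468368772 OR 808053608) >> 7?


Step 1: 3468368772 | 808053608 = 4273732588
Step 2: 4273732588 >> 7 = 33388535

33388535


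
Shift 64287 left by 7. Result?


0b1111101100011111 << 7 = 0b11111011000111110000000 = 8228736

8228736


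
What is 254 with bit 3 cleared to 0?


254 & ~(1 << 3) = 246

246


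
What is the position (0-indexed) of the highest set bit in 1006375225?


0b111011111111000001000100111001. Highest set bit at position 29

29


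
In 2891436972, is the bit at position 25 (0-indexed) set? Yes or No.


0b10101100010101111101001110101100, bit 25 = 0. No

No


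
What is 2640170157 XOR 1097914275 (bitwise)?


0b10011101010111011100110010101101 ^ 0b1000001011100001101011110100011 = 0b11011100001011010001101100001110 = 3693943566

3693943566


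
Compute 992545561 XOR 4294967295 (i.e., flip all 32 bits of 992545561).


992545561 ^ 4294967295 = 3302421734

3302421734


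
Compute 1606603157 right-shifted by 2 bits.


0b1011111110000101101000110010101 >> 2 = 0b10111111100001011010001100101 = 401650789

401650789


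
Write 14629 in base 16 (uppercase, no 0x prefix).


14629 = 3925 hex

3925


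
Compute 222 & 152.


0b11011110 & 0b10011000 = 0b10011000 = 152

152


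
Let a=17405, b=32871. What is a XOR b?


17405 ^ 32871 = 50074

50074


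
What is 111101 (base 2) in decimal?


111101 in decimal = 61

61


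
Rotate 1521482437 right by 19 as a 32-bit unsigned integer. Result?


Rotate 0b1011010101011111111101011000101 right by 19 (32-bit) = 0b11111111010110001010101101010101 = 4284001109

4284001109


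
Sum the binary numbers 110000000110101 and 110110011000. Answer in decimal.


110000000110101 + 110110011000 = 110110111001101 = 28109

28109


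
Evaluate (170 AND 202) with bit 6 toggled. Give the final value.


Step 1: 170 & 202 = 138
Step 2: 138 ^ (1 << 6) = 138 ^ 64 = 202

202


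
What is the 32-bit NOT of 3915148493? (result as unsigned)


~0b11101001010111000110110011001101 = 0b10110101000111001001100110010 = 379818802 (32-bit unsigned)

379818802


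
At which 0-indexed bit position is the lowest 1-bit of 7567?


0b1110110001111. Lowest set bit at position 0

0


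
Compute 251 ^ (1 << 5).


251 ^ (1 << 5) = 251 ^ 32 = 219

219


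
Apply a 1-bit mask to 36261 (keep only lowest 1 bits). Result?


36261 & 1 = 1

1


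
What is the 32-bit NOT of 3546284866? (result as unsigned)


~0b11010011011000000000001101000010 = 0b101100100111111111110010111101 = 748682429 (32-bit unsigned)

748682429


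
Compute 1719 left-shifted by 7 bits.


0b11010110111 << 7 = 0b110101101110000000 = 220032

220032


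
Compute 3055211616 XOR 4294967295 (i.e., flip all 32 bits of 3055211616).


3055211616 ^ 4294967295 = 1239755679

1239755679


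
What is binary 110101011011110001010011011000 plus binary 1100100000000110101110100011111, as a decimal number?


110101011011110001010011011000 + 1100100000000110101110100011111 = 10011001011100100111000111110111 = 2574414327

2574414327


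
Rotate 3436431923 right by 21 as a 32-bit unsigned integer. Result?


Rotate 0b11001100110100111100101000110011 right by 21 (32-bit) = 0b10011110010100011001111001100110 = 2656149094

2656149094


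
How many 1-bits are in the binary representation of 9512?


0b10010100101000 has 5 set bits

5


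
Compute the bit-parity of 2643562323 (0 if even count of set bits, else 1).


0b10011101100100011000111101010011 has 17 ones => parity 1

1


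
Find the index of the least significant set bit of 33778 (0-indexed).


0b1000001111110010. Lowest set bit at position 1

1


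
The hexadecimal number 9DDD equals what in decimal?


9DDD hex = 40413 decimal

40413


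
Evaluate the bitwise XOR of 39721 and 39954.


0b1001101100101001 ^ 0b1001110000010010 = 0b11100111011 = 1851

1851


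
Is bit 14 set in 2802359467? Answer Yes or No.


0b10100111000010001001110010101011, bit 14 = 0. No

No


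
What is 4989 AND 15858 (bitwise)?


0b1001101111101 & 0b11110111110010 = 0b1000101110000 = 4464

4464


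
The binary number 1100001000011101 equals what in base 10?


1100001000011101 in decimal = 49693

49693


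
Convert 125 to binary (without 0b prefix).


125 = 1111101 in binary

1111101


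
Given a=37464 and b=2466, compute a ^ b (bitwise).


37464 ^ 2466 = 39930

39930


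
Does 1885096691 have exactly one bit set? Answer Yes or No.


0b1110000010111000100101011110011. Multiple bits set => No

No


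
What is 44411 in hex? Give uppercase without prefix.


44411 = AD7B hex

AD7B


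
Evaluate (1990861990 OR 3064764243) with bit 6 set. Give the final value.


Step 1: 1990861990 | 3064764243 = 4138645495
Step 2: 4138645495 | (1 << 6) = 4138645495 | 64 = 4138645495

4138645495


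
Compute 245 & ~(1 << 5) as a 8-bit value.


245 & ~(1 << 5) = 213

213


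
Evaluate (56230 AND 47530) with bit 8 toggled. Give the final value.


Step 1: 56230 & 47530 = 39330
Step 2: 39330 ^ (1 << 8) = 39330 ^ 256 = 39074

39074


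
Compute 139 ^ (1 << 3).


139 ^ (1 << 3) = 139 ^ 8 = 131

131


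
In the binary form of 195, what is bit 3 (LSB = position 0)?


0b11000011, position 3 = 0

0


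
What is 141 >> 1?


0b10001101 >> 1 = 0b1000110 = 70

70


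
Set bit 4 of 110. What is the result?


110 | (1 << 4) = 110 | 16 = 126

126


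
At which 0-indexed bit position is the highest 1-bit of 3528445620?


0b11010010010011111100111010110100. Highest set bit at position 31

31


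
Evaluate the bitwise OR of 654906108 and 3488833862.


0b100111000010010001001011111100 | 0b11001111111100110110000101000110 = 0b11101111111110110111001111111110 = 4026233854

4026233854


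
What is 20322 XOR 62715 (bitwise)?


0b100111101100010 ^ 0b1111010011111011 = 0b1011101110011001 = 48025

48025


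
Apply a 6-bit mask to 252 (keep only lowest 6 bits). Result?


252 & 63 = 60

60


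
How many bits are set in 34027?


0b1000010011101011 has 8 set bits

8


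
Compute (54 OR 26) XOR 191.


Step 1: 54 | 26 = 62
Step 2: 62 ^ 191 = 129

129


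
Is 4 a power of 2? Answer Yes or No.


0b100. Only one bit set => Yes

Yes


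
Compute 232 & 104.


0b11101000 & 0b1101000 = 0b1101000 = 104

104


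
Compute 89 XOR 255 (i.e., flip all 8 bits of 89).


89 ^ 255 = 166

166


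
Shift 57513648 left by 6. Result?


0b11011011011001011010110000 << 6 = 0b11011011011001011010110000000000 = 3680873472

3680873472


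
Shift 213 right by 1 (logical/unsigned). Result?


0b11010101 >> 1 = 0b1101010 = 106

106


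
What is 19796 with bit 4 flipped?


19796 ^ (1 << 4) = 19796 ^ 16 = 19780

19780


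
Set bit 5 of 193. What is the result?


193 | (1 << 5) = 193 | 32 = 225

225


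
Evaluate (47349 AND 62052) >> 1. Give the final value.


Step 1: 47349 & 62052 = 45156
Step 2: 45156 >> 1 = 22578

22578


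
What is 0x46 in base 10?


46 hex = 70 decimal

70


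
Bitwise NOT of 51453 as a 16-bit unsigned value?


~0b1100100011111101 = 0b11011100000010 = 14082 (16-bit unsigned)

14082


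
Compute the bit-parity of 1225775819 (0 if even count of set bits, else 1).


0b1001001000011111101101011001011 has 17 ones => parity 1

1


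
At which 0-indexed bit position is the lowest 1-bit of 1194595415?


0b1000111001101000001010001010111. Lowest set bit at position 0

0


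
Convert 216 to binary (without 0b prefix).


216 = 11011000 in binary

11011000


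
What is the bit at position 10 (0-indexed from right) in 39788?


0b1001101101101100, position 10 = 0

0


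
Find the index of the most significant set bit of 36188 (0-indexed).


0b1000110101011100. Highest set bit at position 15

15


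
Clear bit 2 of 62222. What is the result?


62222 & ~(1 << 2) = 62218

62218


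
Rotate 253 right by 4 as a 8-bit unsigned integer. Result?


Rotate 0b11111101 right by 4 (8-bit) = 0b11011111 = 223

223


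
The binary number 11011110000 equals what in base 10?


11011110000 in decimal = 1776

1776


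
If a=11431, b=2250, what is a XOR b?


11431 ^ 2250 = 9325

9325


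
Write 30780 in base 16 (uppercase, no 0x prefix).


30780 = 783C hex

783C


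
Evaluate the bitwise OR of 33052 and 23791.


0b1000000100011100 | 0b101110011101111 = 0b1101110111111111 = 56831

56831


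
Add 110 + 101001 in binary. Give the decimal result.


110 + 101001 = 101111 = 47

47


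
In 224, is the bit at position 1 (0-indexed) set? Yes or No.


0b11100000, bit 1 = 0. No

No


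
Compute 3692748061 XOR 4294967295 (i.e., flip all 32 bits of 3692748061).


3692748061 ^ 4294967295 = 602219234

602219234


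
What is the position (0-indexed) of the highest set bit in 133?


0b10000101. Highest set bit at position 7

7


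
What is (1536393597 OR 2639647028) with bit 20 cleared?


Step 1: 1536393597 | 2639647028 = 3755463037
Step 2: 3755463037 & ~(1 << 20) = 3754414461

3754414461


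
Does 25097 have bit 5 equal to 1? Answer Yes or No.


0b110001000001001, bit 5 = 0. No

No


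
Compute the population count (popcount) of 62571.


0b1111010001101011 has 10 set bits

10


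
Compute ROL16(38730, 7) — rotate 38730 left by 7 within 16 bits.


Rotate 0b1001011101001010 left by 7 (16-bit) = 0b1010010101001011 = 42315

42315


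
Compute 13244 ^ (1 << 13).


13244 ^ (1 << 13) = 13244 ^ 8192 = 5052

5052


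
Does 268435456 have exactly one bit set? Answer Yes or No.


0b10000000000000000000000000000. Only one bit set => Yes

Yes


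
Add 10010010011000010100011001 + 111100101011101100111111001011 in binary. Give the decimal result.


10010010011000010100011001 + 111100101011101100111111001011 = 111110111110000101010011100100 = 1056462052

1056462052


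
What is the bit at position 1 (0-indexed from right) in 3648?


0b111001000000, position 1 = 0

0


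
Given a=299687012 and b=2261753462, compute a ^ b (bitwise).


299687012 ^ 2261753462 = 2534621714

2534621714


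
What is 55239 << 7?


0b1101011111000111 << 7 = 0b11010111110001110000000 = 7070592

7070592


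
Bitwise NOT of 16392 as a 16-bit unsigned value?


~0b100000000001000 = 0b1011111111110111 = 49143 (16-bit unsigned)

49143


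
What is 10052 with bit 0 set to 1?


10052 | (1 << 0) = 10052 | 1 = 10053

10053


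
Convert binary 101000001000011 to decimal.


101000001000011 in decimal = 20547

20547


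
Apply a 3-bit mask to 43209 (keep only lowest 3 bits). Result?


43209 & 7 = 1

1


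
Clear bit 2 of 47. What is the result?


47 & ~(1 << 2) = 43

43


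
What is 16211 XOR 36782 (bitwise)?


0b11111101010011 ^ 0b1000111110101110 = 0b1011000011111101 = 45309

45309


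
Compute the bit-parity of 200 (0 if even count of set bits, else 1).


0b11001000 has 3 ones => parity 1

1


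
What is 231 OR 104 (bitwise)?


0b11100111 | 0b1101000 = 0b11101111 = 239

239


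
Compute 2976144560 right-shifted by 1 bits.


0b10110001011001000101110010110000 >> 1 = 0b1011000101100100010111001011000 = 1488072280

1488072280


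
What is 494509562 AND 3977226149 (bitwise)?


0b11101011110011001110111111010 & 0b11101101000011111010011110100101 = 0b1101000010011000010110100000 = 218727840

218727840


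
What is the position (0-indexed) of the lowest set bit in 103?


0b1100111. Lowest set bit at position 0

0


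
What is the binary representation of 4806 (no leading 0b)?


4806 = 1001011000110 in binary

1001011000110


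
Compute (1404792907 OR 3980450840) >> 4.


Step 1: 1404792907 | 3980450840 = 4294704219
Step 2: 4294704219 >> 4 = 268419013

268419013


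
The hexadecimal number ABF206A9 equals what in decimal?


ABF206A9 hex = 2884765353 decimal

2884765353


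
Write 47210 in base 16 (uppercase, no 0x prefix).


47210 = B86A hex

B86A


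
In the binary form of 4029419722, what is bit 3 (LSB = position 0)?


0b11110000001011000001000011001010, position 3 = 1

1


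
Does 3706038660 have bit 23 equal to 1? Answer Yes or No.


0b11011100111001011010100110000100, bit 23 = 1. Yes

Yes


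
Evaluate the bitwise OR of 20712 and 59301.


0b101000011101000 | 0b1110011110100101 = 0b1111011111101101 = 63469

63469


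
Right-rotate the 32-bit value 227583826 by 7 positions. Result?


Rotate 0b1101100100001010011101010010 right by 7 (32-bit) = 0b10100100000110110010000101001110 = 2753241422

2753241422


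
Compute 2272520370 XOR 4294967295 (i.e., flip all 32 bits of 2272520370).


2272520370 ^ 4294967295 = 2022446925

2022446925


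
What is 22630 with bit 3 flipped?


22630 ^ (1 << 3) = 22630 ^ 8 = 22638

22638


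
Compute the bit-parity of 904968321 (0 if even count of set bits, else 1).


0b110101111100001011100010000001 has 14 ones => parity 0

0


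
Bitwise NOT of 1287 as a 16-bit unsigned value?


~0b10100000111 = 0b1111101011111000 = 64248 (16-bit unsigned)

64248


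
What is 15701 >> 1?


0b11110101010101 >> 1 = 0b1111010101010 = 7850

7850


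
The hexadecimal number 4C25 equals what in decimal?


4C25 hex = 19493 decimal

19493


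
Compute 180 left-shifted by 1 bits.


0b10110100 << 1 = 0b101101000 = 360

360


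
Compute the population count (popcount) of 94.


0b1011110 has 5 set bits

5


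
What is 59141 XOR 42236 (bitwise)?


0b1110011100000101 ^ 0b1010010011111100 = 0b100001111111001 = 17401

17401


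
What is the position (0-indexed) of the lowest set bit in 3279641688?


0b11000011011110110101110001011000. Lowest set bit at position 3

3


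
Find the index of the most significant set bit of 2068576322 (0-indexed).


0b1111011010010111111100001000010. Highest set bit at position 30

30


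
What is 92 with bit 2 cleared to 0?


92 & ~(1 << 2) = 88

88


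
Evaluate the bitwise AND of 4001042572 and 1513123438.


0b11101110011110110001000010001100 & 0b1011010001100000110111001101110 = 0b1001010001100000000000000001100 = 1244659724

1244659724


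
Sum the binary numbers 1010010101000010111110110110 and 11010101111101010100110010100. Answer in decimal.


1010010101000010111110110110 + 11010101111101010100110010100 = 100101000100101101100101001010 = 621992266

621992266


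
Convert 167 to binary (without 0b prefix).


167 = 10100111 in binary

10100111


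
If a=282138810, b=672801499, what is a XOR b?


282138810 ^ 672801499 = 952842849

952842849


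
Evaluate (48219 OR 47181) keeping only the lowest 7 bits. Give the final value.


Step 1: 48219 | 47181 = 48223
Step 2: 48223 & 127 = 95

95


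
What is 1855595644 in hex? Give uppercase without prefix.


1855595644 = 6E9A247C hex

6E9A247C


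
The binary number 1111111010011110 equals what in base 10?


1111111010011110 in decimal = 65182

65182


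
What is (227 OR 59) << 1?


Step 1: 227 | 59 = 251
Step 2: 251 << 1 = 502

502


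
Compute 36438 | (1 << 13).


36438 | (1 << 13) = 36438 | 8192 = 44630

44630


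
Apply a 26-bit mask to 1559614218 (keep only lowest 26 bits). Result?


1559614218 & 67108863 = 16110346

16110346


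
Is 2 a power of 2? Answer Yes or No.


0b10. Only one bit set => Yes

Yes


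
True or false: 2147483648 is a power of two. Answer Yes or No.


0b10000000000000000000000000000000. Only one bit set => Yes

Yes


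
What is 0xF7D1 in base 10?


F7D1 hex = 63441 decimal

63441


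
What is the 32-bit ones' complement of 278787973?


278787973 ^ 4294967295 = 4016179322

4016179322


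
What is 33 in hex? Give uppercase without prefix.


33 = 21 hex

21


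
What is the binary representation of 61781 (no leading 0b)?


61781 = 1111000101010101 in binary

1111000101010101


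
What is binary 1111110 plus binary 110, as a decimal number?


1111110 + 110 = 10000100 = 132

132


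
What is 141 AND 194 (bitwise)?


0b10001101 & 0b11000010 = 0b10000000 = 128

128


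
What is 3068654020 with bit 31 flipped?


3068654020 ^ (1 << 31) = 3068654020 ^ 2147483648 = 921170372

921170372


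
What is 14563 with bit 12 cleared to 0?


14563 & ~(1 << 12) = 10467

10467


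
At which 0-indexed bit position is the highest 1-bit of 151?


0b10010111. Highest set bit at position 7

7


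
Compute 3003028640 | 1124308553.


0b10110010111111101001010010100000 | 0b1000011000000111001011001001001 = 0b11110011111111111001011011101001 = 4093613801

4093613801


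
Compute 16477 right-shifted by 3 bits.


0b100000001011101 >> 3 = 0b100000001011 = 2059

2059


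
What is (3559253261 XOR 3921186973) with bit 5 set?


Step 1: 3559253261 ^ 3921186973 = 1033729424
Step 2: 1033729424 | (1 << 5) = 1033729424 | 32 = 1033729456

1033729456


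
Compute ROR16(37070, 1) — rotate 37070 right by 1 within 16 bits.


Rotate 0b1001000011001110 right by 1 (16-bit) = 0b100100001100111 = 18535

18535


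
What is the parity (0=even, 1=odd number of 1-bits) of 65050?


0b1111111000011010 has 10 ones => parity 0

0


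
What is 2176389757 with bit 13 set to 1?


2176389757 | (1 << 13) = 2176389757 | 8192 = 2176397949

2176397949


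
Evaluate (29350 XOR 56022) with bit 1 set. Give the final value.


Step 1: 29350 ^ 56022 = 43120
Step 2: 43120 | (1 << 1) = 43120 | 2 = 43122

43122


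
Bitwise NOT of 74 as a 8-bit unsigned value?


~0b1001010 = 0b10110101 = 181 (8-bit unsigned)

181


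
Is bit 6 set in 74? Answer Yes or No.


0b1001010, bit 6 = 1. Yes

Yes


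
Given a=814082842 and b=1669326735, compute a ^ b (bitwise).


814082842 ^ 1669326735 = 1408896149

1408896149


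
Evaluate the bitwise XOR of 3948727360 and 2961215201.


0b11101011010111001100110001000000 ^ 0b10110000100000001000111011100001 = 0b1011011110111000100001010100001 = 1541161633

1541161633


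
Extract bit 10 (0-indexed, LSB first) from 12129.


0b10111101100001, position 10 = 1

1


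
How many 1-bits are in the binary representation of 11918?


0b10111010001110 has 8 set bits

8


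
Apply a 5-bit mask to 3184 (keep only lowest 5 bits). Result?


3184 & 31 = 16

16


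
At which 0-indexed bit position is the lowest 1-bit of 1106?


0b10001010010. Lowest set bit at position 1

1


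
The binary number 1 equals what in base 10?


1 in decimal = 1

1


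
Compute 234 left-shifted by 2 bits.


0b11101010 << 2 = 0b1110101000 = 936

936


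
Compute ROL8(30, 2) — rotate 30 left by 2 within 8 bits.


Rotate 0b11110 left by 2 (8-bit) = 0b1111000 = 120

120


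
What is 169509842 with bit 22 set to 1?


169509842 | (1 << 22) = 169509842 | 4194304 = 173704146

173704146


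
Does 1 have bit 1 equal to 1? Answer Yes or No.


0b1, bit 1 = 0. No

No


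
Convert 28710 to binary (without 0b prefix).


28710 = 111000000100110 in binary

111000000100110


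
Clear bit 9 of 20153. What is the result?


20153 & ~(1 << 9) = 19641

19641


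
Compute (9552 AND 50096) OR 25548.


Step 1: 9552 & 50096 = 272
Step 2: 272 | 25548 = 25564

25564


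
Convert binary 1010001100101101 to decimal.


1010001100101101 in decimal = 41773

41773


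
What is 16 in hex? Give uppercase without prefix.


16 = 10 hex

10


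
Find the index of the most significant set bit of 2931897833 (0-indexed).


0b10101110110000010011010111101001. Highest set bit at position 31

31


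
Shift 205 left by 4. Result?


0b11001101 << 4 = 0b110011010000 = 3280

3280


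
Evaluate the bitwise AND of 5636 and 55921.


0b1011000000100 & 0b1101101001110001 = 0b1001000000000 = 4608

4608


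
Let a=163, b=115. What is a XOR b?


163 ^ 115 = 208

208


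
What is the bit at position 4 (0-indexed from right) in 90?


0b1011010, position 4 = 1

1


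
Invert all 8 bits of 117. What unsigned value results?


117 ^ 255 = 138

138


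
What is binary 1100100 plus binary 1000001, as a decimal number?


1100100 + 1000001 = 10100101 = 165

165


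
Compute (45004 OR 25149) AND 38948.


Step 1: 45004 | 25149 = 61437
Step 2: 61437 & 38948 = 34852

34852


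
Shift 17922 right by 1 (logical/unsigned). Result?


0b100011000000010 >> 1 = 0b10001100000001 = 8961

8961


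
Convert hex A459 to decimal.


A459 hex = 42073 decimal

42073


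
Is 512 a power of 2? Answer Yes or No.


0b1000000000. Only one bit set => Yes

Yes


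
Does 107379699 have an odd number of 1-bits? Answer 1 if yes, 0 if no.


0b110011001100111101111110011 has 18 ones => parity 0

0


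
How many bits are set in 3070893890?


0b10110111000010100001111101000010 has 15 set bits

15


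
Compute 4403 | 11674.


0b1000100110011 | 0b10110110011010 = 0b11110110111011 = 15803

15803


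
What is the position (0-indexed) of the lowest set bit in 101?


0b1100101. Lowest set bit at position 0

0


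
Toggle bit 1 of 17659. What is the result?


17659 ^ (1 << 1) = 17659 ^ 2 = 17657

17657


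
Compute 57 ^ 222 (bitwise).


0b111001 ^ 0b11011110 = 0b11100111 = 231

231


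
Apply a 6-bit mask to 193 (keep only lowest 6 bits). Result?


193 & 63 = 1

1


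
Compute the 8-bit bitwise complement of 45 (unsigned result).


~0b101101 = 0b11010010 = 210 (8-bit unsigned)

210


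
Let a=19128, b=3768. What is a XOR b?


19128 ^ 3768 = 17408

17408


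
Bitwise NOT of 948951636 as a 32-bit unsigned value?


~0b111000100011111101101001010100 = 0b11000111011100000010010110101011 = 3346015659 (32-bit unsigned)

3346015659


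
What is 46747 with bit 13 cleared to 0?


46747 & ~(1 << 13) = 38555

38555


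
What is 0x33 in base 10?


33 hex = 51 decimal

51


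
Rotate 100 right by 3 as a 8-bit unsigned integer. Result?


Rotate 0b1100100 right by 3 (8-bit) = 0b10001100 = 140

140


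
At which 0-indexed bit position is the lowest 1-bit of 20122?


0b100111010011010. Lowest set bit at position 1

1


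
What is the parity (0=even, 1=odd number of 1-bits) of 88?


0b1011000 has 3 ones => parity 1

1


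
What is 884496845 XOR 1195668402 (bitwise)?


0b110100101110000101100111001101 ^ 0b1000111010001000111001110110010 = 0b1110011111111000010101001111111 = 1945905791

1945905791


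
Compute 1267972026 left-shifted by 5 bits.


0b1001011100100111011011110111010 << 5 = 0b100101110010011101101111011101000000 = 40575104832

40575104832


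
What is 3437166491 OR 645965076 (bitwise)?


0b11001100110111101111111110011011 | 0b100110100000001010010100010100 = 0b11101110110111101111111110011111 = 4007591839

4007591839


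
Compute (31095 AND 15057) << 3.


Step 1: 31095 & 15057 = 14417
Step 2: 14417 << 3 = 115336

115336


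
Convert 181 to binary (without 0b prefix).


181 = 10110101 in binary

10110101


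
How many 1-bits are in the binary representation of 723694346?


0b101011001000101011001100001010 has 13 set bits

13


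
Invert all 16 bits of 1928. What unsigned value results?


1928 ^ 65535 = 63607

63607


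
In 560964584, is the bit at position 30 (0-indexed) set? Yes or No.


0b100001011011111010001111101000, bit 30 = 0. No

No


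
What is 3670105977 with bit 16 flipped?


3670105977 ^ (1 << 16) = 3670105977 ^ 65536 = 3670040441

3670040441


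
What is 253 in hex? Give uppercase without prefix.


253 = FD hex

FD


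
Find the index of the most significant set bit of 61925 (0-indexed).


0b1111000111100101. Highest set bit at position 15

15


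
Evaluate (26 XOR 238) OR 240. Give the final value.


Step 1: 26 ^ 238 = 244
Step 2: 244 | 240 = 244

244


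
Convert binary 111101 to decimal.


111101 in decimal = 61

61


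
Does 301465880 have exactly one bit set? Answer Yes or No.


0b10001111110000000000100011000. Multiple bits set => No

No


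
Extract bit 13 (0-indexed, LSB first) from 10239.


0b10011111111111, position 13 = 1

1


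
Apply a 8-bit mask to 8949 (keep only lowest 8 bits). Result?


8949 & 255 = 245

245


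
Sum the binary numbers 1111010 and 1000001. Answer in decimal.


1111010 + 1000001 = 10111011 = 187

187


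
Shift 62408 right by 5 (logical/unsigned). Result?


0b1111001111001000 >> 5 = 0b11110011110 = 1950

1950


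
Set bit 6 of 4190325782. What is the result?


4190325782 | (1 << 6) = 4190325782 | 64 = 4190325846

4190325846


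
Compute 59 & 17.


0b111011 & 0b10001 = 0b10001 = 17

17


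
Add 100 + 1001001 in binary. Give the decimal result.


100 + 1001001 = 1001101 = 77

77


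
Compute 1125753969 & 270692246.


0b1000011000110011010010001110001 & 0b10000001000100110111110010110 = 0b10010000010000 = 9232

9232


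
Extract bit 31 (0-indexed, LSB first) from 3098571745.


0b10111000101100000111001111100001, position 31 = 1

1


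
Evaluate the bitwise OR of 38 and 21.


0b100110 | 0b10101 = 0b110111 = 55

55


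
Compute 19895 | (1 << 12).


19895 | (1 << 12) = 19895 | 4096 = 23991

23991


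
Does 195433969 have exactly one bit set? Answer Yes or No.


0b1011101001100001010111110001. Multiple bits set => No

No


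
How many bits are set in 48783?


0b1011111010001111 has 11 set bits

11


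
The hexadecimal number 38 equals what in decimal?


38 hex = 56 decimal

56


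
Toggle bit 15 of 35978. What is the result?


35978 ^ (1 << 15) = 35978 ^ 32768 = 3210

3210


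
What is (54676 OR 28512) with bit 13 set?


Step 1: 54676 | 28512 = 65524
Step 2: 65524 | (1 << 13) = 65524 | 8192 = 65524

65524


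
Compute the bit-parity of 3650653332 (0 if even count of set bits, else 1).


0b11011001100110001000110010010100 has 14 ones => parity 0

0


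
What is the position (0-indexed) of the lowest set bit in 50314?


0b1100010010001010. Lowest set bit at position 1

1


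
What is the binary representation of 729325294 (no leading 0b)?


729325294 = 101011011110001001111011101110 in binary

101011011110001001111011101110


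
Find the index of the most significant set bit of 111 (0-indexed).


0b1101111. Highest set bit at position 6

6


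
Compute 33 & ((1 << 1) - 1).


33 & 1 = 1

1


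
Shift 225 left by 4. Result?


0b11100001 << 4 = 0b111000010000 = 3600

3600


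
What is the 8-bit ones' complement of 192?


192 ^ 255 = 63

63


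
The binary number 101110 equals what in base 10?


101110 in decimal = 46

46


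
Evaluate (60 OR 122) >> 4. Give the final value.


Step 1: 60 | 122 = 126
Step 2: 126 >> 4 = 7

7


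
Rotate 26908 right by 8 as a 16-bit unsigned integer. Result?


Rotate 0b110100100011100 right by 8 (16-bit) = 0b1110001101001 = 7273

7273


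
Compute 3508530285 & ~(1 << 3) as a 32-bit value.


3508530285 & ~(1 << 3) = 3508530277

3508530277


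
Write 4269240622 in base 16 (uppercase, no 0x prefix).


4269240622 = FE77712E hex

FE77712E


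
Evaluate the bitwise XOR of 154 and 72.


0b10011010 ^ 0b1001000 = 0b11010010 = 210

210


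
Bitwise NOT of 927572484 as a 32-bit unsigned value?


~0b110111010010011010001000000100 = 0b11001000101101100101110111111011 = 3367394811 (32-bit unsigned)

3367394811


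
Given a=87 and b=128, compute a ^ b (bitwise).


87 ^ 128 = 215

215


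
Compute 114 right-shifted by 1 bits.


0b1110010 >> 1 = 0b111001 = 57

57


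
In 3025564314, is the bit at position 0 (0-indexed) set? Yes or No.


0b10110100010101100111001010011010, bit 0 = 0. No

No


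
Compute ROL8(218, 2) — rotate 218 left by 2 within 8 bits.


Rotate 0b11011010 left by 2 (8-bit) = 0b1101011 = 107

107


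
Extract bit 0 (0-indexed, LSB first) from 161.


0b10100001, position 0 = 1

1


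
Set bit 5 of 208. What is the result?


208 | (1 << 5) = 208 | 32 = 240

240


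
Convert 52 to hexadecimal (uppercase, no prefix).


52 = 34 hex

34


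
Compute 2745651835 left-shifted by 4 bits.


0b10100011101001110101001001111011 << 4 = 0b101000111010011101010010011110110000 = 43930429360

43930429360


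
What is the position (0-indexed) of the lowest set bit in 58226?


0b1110001101110010. Lowest set bit at position 1

1


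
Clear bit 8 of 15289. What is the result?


15289 & ~(1 << 8) = 15033

15033


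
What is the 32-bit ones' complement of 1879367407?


1879367407 ^ 4294967295 = 2415599888

2415599888


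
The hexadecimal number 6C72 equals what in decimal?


6C72 hex = 27762 decimal

27762


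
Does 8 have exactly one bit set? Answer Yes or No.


0b1000. Only one bit set => Yes

Yes


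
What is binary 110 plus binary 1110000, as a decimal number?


110 + 1110000 = 1110110 = 118

118


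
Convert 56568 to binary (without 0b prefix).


56568 = 1101110011111000 in binary

1101110011111000


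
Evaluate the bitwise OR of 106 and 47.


0b1101010 | 0b101111 = 0b1101111 = 111

111


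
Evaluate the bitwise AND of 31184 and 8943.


0b111100111010000 & 0b10001011101111 = 0b10000011000000 = 8384

8384


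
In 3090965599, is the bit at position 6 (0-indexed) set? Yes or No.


0b10111000001111000110010001011111, bit 6 = 1. Yes

Yes


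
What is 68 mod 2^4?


68 & 15 = 4

4


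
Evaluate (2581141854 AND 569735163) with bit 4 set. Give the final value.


Step 1: 2581141854 & 569735163 = 30478682
Step 2: 30478682 | (1 << 4) = 30478682 | 16 = 30478682

30478682


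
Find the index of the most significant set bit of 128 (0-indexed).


0b10000000. Highest set bit at position 7

7


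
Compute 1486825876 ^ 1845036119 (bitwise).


0b1011000100111110010100110010100 ^ 0b1101101111110010000010001010111 = 0b110101011001100010110111000011 = 895888835

895888835


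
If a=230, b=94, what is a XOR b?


230 ^ 94 = 184

184


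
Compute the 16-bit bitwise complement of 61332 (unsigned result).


~0b1110111110010100 = 0b1000001101011 = 4203 (16-bit unsigned)

4203
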